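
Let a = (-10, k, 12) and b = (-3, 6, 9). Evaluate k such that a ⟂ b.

a · b = (-10)·(-3) + k·6 + 12·9 = 138 + 6k
Set equal to 0: 6k = -138, so k = -23.

-23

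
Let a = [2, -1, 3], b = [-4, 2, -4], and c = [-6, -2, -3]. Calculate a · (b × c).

20

b × c:
i: 2·(-3) - (-4)·(-2) = -6 - 8 = -14
j: (-4)·(-6) - (-4)·(-3) = 24 - 12 = 12
k: (-4)·(-2) - 2·(-6) = 8 - (-12) = 20
b × c = (-14, 12, 20)
a · (b × c) = 2·(-14) + (-1)·12 + 3·20 = -28 - 12 + 60 = 20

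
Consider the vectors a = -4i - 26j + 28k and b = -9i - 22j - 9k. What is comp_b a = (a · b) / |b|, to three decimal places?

14.007

a · b = (-4)·(-9) + (-26)·(-22) + 28·(-9) = 36 + 572 - 252 = 356
|b| = √(81 + 484 + 81) = √646 ≈ 25.4165
comp_b a = 356 / √646 ≈ 14.007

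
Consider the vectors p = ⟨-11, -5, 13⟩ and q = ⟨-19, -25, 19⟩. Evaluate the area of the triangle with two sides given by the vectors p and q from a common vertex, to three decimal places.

147.262

i: (-5)·19 - 13·(-25) = -95 - (-325) = 230
j: 13·(-19) - (-11)·19 = -247 - (-209) = -38
k: (-11)·(-25) - (-5)·(-19) = 275 - 95 = 180
p × q = (230, -38, 180)
|p × q| = √(230² + (-38)² + 180²) = √86744 ≈ 294.5233
area = ½ · 294.5233 ≈ 147.262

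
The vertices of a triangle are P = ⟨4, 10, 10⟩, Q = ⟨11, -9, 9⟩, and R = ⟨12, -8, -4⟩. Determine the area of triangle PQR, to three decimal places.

132.552

PQ = (7, -19, -1),  PR = (8, -18, -14)
i: (-19)·(-14) - (-1)·(-18) = 266 - 18 = 248
j: (-1)·8 - 7·(-14) = -8 - (-98) = 90
k: 7·(-18) - (-19)·8 = -126 - (-152) = 26
PQ × PR = (248, 90, 26)
|PQ × PR| = √70280 ≈ 265.1038
area = ½ · 265.1038 ≈ 132.552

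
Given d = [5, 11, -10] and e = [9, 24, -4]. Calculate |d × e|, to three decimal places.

209.182

i: 11·(-4) - (-10)·24 = -44 - (-240) = 196
j: (-10)·9 - 5·(-4) = -90 - (-20) = -70
k: 5·24 - 11·9 = 120 - 99 = 21
d × e = (196, -70, 21)
|d × e| = √(196² + (-70)² + 21²) = √43757 ≈ 209.1817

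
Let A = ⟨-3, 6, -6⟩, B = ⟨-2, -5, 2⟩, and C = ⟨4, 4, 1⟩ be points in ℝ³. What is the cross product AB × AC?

AB = (1, -11, 8)
AC = (7, -2, 7)
i: (-11)·7 - 8·(-2) = -77 - (-16) = -61
j: 8·7 - 1·7 = 56 - 7 = 49
k: 1·(-2) - (-11)·7 = -2 - (-77) = 75
AB × AC = (-61, 49, 75)

(-61, 49, 75)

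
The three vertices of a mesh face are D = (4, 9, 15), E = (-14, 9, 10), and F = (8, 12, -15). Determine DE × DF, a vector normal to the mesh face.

DE = (-18, 0, -5)
DF = (4, 3, -30)
i: 0·(-30) - (-5)·3 = 0 - (-15) = 15
j: (-5)·4 - (-18)·(-30) = -20 - 540 = -560
k: (-18)·3 - 0·4 = -54 - 0 = -54
DE × DF = (15, -560, -54)

(15, -560, -54)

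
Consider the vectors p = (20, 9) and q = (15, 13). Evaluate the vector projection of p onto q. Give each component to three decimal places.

(15.876, 13.759)

p · q = 20·15 + 9·13 = 300 + 117 = 417
|q|² = 225 + 169 = 394
proj_q p = (417/394) · (15, 13) ≈ (15.876, 13.759)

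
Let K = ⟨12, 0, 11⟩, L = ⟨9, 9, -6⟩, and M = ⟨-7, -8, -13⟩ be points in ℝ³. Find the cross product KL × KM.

(-352, 251, 195)

KL = (-3, 9, -17)
KM = (-19, -8, -24)
i: 9·(-24) - (-17)·(-8) = -216 - 136 = -352
j: (-17)·(-19) - (-3)·(-24) = 323 - 72 = 251
k: (-3)·(-8) - 9·(-19) = 24 - (-171) = 195
KL × KM = (-352, 251, 195)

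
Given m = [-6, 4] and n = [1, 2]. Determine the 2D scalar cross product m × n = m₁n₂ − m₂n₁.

-16

(-6)·2 - 4·1 = -12 - 4 = -16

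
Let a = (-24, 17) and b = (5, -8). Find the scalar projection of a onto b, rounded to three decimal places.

-27.136

a · b = (-24)·5 + 17·(-8) = -120 - 136 = -256
|b| = √(25 + 64) = √89 ≈ 9.4340
comp_b a = -256 / √89 ≈ -27.136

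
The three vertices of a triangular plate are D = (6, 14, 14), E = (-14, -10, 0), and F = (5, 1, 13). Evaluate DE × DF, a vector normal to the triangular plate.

(-158, -6, 236)

DE = (-20, -24, -14)
DF = (-1, -13, -1)
i: (-24)·(-1) - (-14)·(-13) = 24 - 182 = -158
j: (-14)·(-1) - (-20)·(-1) = 14 - 20 = -6
k: (-20)·(-13) - (-24)·(-1) = 260 - 24 = 236
DE × DF = (-158, -6, 236)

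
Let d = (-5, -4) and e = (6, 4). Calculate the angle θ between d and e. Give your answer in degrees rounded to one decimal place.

175.0

d · e = (-5)·6 + (-4)·4 = -30 - 16 = -46
|d|² = 25 + 16 = 41,  |d| = √41 ≈ 6.403124
|e|² = 36 + 16 = 52,  |e| = √52 ≈ 7.211103
cos θ = -46 / (6.403124 · 7.211103) ≈ -0.99624
θ = arccos(-0.99624) ≈ 175.0°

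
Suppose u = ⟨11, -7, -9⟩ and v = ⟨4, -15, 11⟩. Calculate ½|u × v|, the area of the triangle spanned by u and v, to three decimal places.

i: (-7)·11 - (-9)·(-15) = -77 - 135 = -212
j: (-9)·4 - 11·11 = -36 - 121 = -157
k: 11·(-15) - (-7)·4 = -165 - (-28) = -137
u × v = (-212, -157, -137)
|u × v| = √((-212)² + (-157)² + (-137)²) = √88362 ≈ 297.2575
area = ½ · 297.2575 ≈ 148.629

148.629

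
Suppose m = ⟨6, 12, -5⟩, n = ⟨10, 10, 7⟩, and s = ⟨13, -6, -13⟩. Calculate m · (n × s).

n × s:
i: 10·(-13) - 7·(-6) = -130 - (-42) = -88
j: 7·13 - 10·(-13) = 91 - (-130) = 221
k: 10·(-6) - 10·13 = -60 - 130 = -190
n × s = (-88, 221, -190)
m · (n × s) = 6·(-88) + 12·221 + (-5)·(-190) = -528 + 2652 + 950 = 3074

3074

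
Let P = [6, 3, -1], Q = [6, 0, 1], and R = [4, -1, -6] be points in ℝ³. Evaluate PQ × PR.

(23, -4, -6)

PQ = (0, -3, 2)
PR = (-2, -4, -5)
i: (-3)·(-5) - 2·(-4) = 15 - (-8) = 23
j: 2·(-2) - 0·(-5) = -4 - 0 = -4
k: 0·(-4) - (-3)·(-2) = 0 - 6 = -6
PQ × PR = (23, -4, -6)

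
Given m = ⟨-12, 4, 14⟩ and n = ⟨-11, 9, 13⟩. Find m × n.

i: 4·13 - 14·9 = 52 - 126 = -74
j: 14·(-11) - (-12)·13 = -154 - (-156) = 2
k: (-12)·9 - 4·(-11) = -108 - (-44) = -64
m × n = (-74, 2, -64)

(-74, 2, -64)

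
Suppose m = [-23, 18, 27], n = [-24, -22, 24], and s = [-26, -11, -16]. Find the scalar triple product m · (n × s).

n × s:
i: (-22)·(-16) - 24·(-11) = 352 - (-264) = 616
j: 24·(-26) - (-24)·(-16) = -624 - 384 = -1008
k: (-24)·(-11) - (-22)·(-26) = 264 - 572 = -308
n × s = (616, -1008, -308)
m · (n × s) = (-23)·616 + 18·(-1008) + 27·(-308) = -14168 - 18144 - 8316 = -40628

-40628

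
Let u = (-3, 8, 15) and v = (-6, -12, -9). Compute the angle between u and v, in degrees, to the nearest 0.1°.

139.8

u · v = (-3)·(-6) + 8·(-12) + 15·(-9) = 18 - 96 - 135 = -213
|u|² = 9 + 64 + 225 = 298,  |u| = √298 ≈ 17.262677
|v|² = 36 + 144 + 81 = 261,  |v| = √261 ≈ 16.155494
cos θ = -213 / (17.262677 · 16.155494) ≈ -0.76375
θ = arccos(-0.76375) ≈ 139.8°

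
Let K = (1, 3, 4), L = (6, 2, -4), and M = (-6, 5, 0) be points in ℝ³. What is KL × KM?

KL = (5, -1, -8)
KM = (-7, 2, -4)
i: (-1)·(-4) - (-8)·2 = 4 - (-16) = 20
j: (-8)·(-7) - 5·(-4) = 56 - (-20) = 76
k: 5·2 - (-1)·(-7) = 10 - 7 = 3
KL × KM = (20, 76, 3)

(20, 76, 3)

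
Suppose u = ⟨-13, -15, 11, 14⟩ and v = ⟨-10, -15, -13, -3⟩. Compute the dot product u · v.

170

u · v = (-13)·(-10) + (-15)·(-15) + 11·(-13) + 14·(-3) = 130 + 225 - 143 - 42 = 170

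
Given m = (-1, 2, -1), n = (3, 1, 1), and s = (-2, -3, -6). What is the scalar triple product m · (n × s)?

42

n × s:
i: 1·(-6) - 1·(-3) = -6 - (-3) = -3
j: 1·(-2) - 3·(-6) = -2 - (-18) = 16
k: 3·(-3) - 1·(-2) = -9 - (-2) = -7
n × s = (-3, 16, -7)
m · (n × s) = (-1)·(-3) + 2·16 + (-1)·(-7) = 3 + 32 + 7 = 42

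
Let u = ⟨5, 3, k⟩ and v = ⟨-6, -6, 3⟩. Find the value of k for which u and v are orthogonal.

16

u · v = 5·(-6) + 3·(-6) + k·3 = -48 + 3k
Set equal to 0: 3k = 48, so k = 16.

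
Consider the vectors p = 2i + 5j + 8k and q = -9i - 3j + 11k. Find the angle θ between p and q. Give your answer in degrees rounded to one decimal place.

p · q = 2·(-9) + 5·(-3) + 8·11 = -18 - 15 + 88 = 55
|p|² = 4 + 25 + 64 = 93,  |p| = √93 ≈ 9.643651
|q|² = 81 + 9 + 121 = 211,  |q| = √211 ≈ 14.525839
cos θ = 55 / (9.643651 · 14.525839) ≈ 0.39263
θ = arccos(0.39263) ≈ 66.9°

66.9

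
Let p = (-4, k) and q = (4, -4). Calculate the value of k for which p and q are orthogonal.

p · q = (-4)·4 + k·(-4) = -16 - 4k
Set equal to 0: -4k = 16, so k = -4.

-4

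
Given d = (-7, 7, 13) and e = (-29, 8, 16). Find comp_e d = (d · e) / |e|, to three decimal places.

d · e = (-7)·(-29) + 7·8 + 13·16 = 203 + 56 + 208 = 467
|e| = √(841 + 64 + 256) = √1161 ≈ 34.0735
comp_e d = 467 / √1161 ≈ 13.706

13.706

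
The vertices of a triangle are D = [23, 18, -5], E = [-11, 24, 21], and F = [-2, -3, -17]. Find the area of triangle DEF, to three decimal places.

DE = (-34, 6, 26),  DF = (-25, -21, -12)
i: 6·(-12) - 26·(-21) = -72 - (-546) = 474
j: 26·(-25) - (-34)·(-12) = -650 - 408 = -1058
k: (-34)·(-21) - 6·(-25) = 714 - (-150) = 864
DE × DF = (474, -1058, 864)
|DE × DF| = √2090536 ≈ 1445.8686
area = ½ · 1445.8686 ≈ 722.934

722.934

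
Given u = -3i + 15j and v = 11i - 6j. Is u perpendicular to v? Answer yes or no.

u · v = (-3)·11 + 15·(-6) = -33 - 90 = -123
Nonzero, so the vectors are not orthogonal.

no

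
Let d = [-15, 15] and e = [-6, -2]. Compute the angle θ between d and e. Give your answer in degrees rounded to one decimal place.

63.4

d · e = (-15)·(-6) + 15·(-2) = 90 - 30 = 60
|d|² = 225 + 225 = 450,  |d| = √450 ≈ 21.213203
|e|² = 36 + 4 = 40,  |e| = √40 ≈ 6.324555
cos θ = 60 / (21.213203 · 6.324555) ≈ 0.44721
θ = arccos(0.44721) ≈ 63.4°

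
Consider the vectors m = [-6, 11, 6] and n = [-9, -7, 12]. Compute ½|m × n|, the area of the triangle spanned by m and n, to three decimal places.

i: 11·12 - 6·(-7) = 132 - (-42) = 174
j: 6·(-9) - (-6)·12 = -54 - (-72) = 18
k: (-6)·(-7) - 11·(-9) = 42 - (-99) = 141
m × n = (174, 18, 141)
|m × n| = √(174² + 18² + 141²) = √50481 ≈ 224.6798
area = ½ · 224.6798 ≈ 112.340

112.340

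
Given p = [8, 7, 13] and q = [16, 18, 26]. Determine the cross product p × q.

(-52, 0, 32)

i: 7·26 - 13·18 = 182 - 234 = -52
j: 13·16 - 8·26 = 208 - 208 = 0
k: 8·18 - 7·16 = 144 - 112 = 32
p × q = (-52, 0, 32)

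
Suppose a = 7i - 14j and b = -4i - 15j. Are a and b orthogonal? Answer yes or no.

a · b = 7·(-4) + (-14)·(-15) = -28 + 210 = 182
Nonzero, so the vectors are not orthogonal.

no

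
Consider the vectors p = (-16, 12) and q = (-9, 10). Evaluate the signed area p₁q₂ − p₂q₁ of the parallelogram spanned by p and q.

-52

(-16)·10 - 12·(-9) = -160 - (-108) = -52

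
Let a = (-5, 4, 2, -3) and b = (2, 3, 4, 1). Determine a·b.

7

a · b = (-5)·2 + 4·3 + 2·4 + (-3)·1 = -10 + 12 + 8 - 3 = 7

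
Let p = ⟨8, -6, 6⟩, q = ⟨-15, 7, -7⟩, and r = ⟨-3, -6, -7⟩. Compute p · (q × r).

q × r:
i: 7·(-7) - (-7)·(-6) = -49 - 42 = -91
j: (-7)·(-3) - (-15)·(-7) = 21 - 105 = -84
k: (-15)·(-6) - 7·(-3) = 90 - (-21) = 111
q × r = (-91, -84, 111)
p · (q × r) = 8·(-91) + (-6)·(-84) + 6·111 = -728 + 504 + 666 = 442

442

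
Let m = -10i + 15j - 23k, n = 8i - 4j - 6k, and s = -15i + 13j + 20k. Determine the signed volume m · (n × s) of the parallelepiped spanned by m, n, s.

n × s:
i: (-4)·20 - (-6)·13 = -80 - (-78) = -2
j: (-6)·(-15) - 8·20 = 90 - 160 = -70
k: 8·13 - (-4)·(-15) = 104 - 60 = 44
n × s = (-2, -70, 44)
m · (n × s) = (-10)·(-2) + 15·(-70) + (-23)·44 = 20 - 1050 - 1012 = -2042

-2042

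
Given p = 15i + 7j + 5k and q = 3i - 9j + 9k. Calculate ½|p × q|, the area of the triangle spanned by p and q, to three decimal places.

112.250

i: 7·9 - 5·(-9) = 63 - (-45) = 108
j: 5·3 - 15·9 = 15 - 135 = -120
k: 15·(-9) - 7·3 = -135 - 21 = -156
p × q = (108, -120, -156)
|p × q| = √(108² + (-120)² + (-156)²) = √50400 ≈ 224.4994
area = ½ · 224.4994 ≈ 112.250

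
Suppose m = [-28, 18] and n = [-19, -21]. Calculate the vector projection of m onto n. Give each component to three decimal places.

(-3.648, -4.032)

m · n = (-28)·(-19) + 18·(-21) = 532 - 378 = 154
|n|² = 361 + 441 = 802
proj_n m = (154/802) · (-19, -21) ≈ (-3.648, -4.032)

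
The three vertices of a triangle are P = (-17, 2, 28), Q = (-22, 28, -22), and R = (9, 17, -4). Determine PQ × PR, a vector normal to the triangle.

PQ = (-5, 26, -50)
PR = (26, 15, -32)
i: 26·(-32) - (-50)·15 = -832 - (-750) = -82
j: (-50)·26 - (-5)·(-32) = -1300 - 160 = -1460
k: (-5)·15 - 26·26 = -75 - 676 = -751
PQ × PR = (-82, -1460, -751)

(-82, -1460, -751)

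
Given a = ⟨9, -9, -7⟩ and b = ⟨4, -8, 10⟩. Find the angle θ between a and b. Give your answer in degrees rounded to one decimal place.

78.8

a · b = 9·4 + (-9)·(-8) + (-7)·10 = 36 + 72 - 70 = 38
|a|² = 81 + 81 + 49 = 211,  |a| = √211 ≈ 14.525839
|b|² = 16 + 64 + 100 = 180,  |b| = √180 ≈ 13.416408
cos θ = 38 / (14.525839 · 13.416408) ≈ 0.19499
θ = arccos(0.19499) ≈ 78.8°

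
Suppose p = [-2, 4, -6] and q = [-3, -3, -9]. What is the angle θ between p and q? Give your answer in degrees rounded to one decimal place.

p · q = (-2)·(-3) + 4·(-3) + (-6)·(-9) = 6 - 12 + 54 = 48
|p|² = 4 + 16 + 36 = 56,  |p| = √56 ≈ 7.483315
|q|² = 9 + 9 + 81 = 99,  |q| = √99 ≈ 9.949874
cos θ = 48 / (7.483315 · 9.949874) ≈ 0.64466
θ = arccos(0.64466) ≈ 49.9°

49.9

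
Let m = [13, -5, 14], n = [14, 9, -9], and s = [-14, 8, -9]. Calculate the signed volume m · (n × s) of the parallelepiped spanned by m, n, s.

n × s:
i: 9·(-9) - (-9)·8 = -81 - (-72) = -9
j: (-9)·(-14) - 14·(-9) = 126 - (-126) = 252
k: 14·8 - 9·(-14) = 112 - (-126) = 238
n × s = (-9, 252, 238)
m · (n × s) = 13·(-9) + (-5)·252 + 14·238 = -117 - 1260 + 3332 = 1955

1955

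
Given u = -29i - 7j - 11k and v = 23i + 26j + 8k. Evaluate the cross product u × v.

(230, -21, -593)

i: (-7)·8 - (-11)·26 = -56 - (-286) = 230
j: (-11)·23 - (-29)·8 = -253 - (-232) = -21
k: (-29)·26 - (-7)·23 = -754 - (-161) = -593
u × v = (230, -21, -593)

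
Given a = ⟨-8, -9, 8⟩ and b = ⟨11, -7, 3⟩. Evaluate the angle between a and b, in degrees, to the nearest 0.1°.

a · b = (-8)·11 + (-9)·(-7) + 8·3 = -88 + 63 + 24 = -1
|a|² = 64 + 81 + 64 = 209,  |a| = √209 ≈ 14.456832
|b|² = 121 + 49 + 9 = 179,  |b| = √179 ≈ 13.379088
cos θ = -1 / (14.456832 · 13.379088) ≈ -0.00517
θ = arccos(-0.00517) ≈ 90.3°

90.3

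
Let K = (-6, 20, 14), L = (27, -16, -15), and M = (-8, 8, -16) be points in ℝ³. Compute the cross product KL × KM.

KL = (33, -36, -29)
KM = (-2, -12, -30)
i: (-36)·(-30) - (-29)·(-12) = 1080 - 348 = 732
j: (-29)·(-2) - 33·(-30) = 58 - (-990) = 1048
k: 33·(-12) - (-36)·(-2) = -396 - 72 = -468
KL × KM = (732, 1048, -468)

(732, 1048, -468)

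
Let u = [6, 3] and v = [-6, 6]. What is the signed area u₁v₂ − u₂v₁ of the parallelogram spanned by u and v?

54

6·6 - 3·(-6) = 36 - (-18) = 54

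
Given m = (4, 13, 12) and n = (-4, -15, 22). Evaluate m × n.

(466, -136, -8)

i: 13·22 - 12·(-15) = 286 - (-180) = 466
j: 12·(-4) - 4·22 = -48 - 88 = -136
k: 4·(-15) - 13·(-4) = -60 - (-52) = -8
m × n = (466, -136, -8)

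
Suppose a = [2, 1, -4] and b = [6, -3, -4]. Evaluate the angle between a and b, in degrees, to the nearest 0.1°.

45.7

a · b = 2·6 + 1·(-3) + (-4)·(-4) = 12 - 3 + 16 = 25
|a|² = 4 + 1 + 16 = 21,  |a| = √21 ≈ 4.582576
|b|² = 36 + 9 + 16 = 61,  |b| = √61 ≈ 7.810250
cos θ = 25 / (4.582576 · 7.810250) ≈ 0.69850
θ = arccos(0.69850) ≈ 45.7°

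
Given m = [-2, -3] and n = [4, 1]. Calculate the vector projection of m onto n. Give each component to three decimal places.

m · n = (-2)·4 + (-3)·1 = -8 - 3 = -11
|n|² = 16 + 1 = 17
proj_n m = (-11/17) · (4, 1) ≈ (-2.588, -0.647)

(-2.588, -0.647)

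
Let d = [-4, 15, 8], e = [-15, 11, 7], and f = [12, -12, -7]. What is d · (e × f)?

e × f:
i: 11·(-7) - 7·(-12) = -77 - (-84) = 7
j: 7·12 - (-15)·(-7) = 84 - 105 = -21
k: (-15)·(-12) - 11·12 = 180 - 132 = 48
e × f = (7, -21, 48)
d · (e × f) = (-4)·7 + 15·(-21) + 8·48 = -28 - 315 + 384 = 41

41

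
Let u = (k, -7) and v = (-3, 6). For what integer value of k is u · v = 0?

-14

u · v = k·(-3) + (-7)·6 = -42 - 3k
Set equal to 0: -3k = 42, so k = -14.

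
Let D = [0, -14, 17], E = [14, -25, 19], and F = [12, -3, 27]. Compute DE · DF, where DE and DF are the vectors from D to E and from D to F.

67

DE = E − D = (14, -11, 2)
DF = F − D = (12, 11, 10)
DE · DF = 14·12 + (-11)·11 + 2·10 = 168 - 121 + 20 = 67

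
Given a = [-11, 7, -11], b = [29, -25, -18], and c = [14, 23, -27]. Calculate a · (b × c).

b × c:
i: (-25)·(-27) - (-18)·23 = 675 - (-414) = 1089
j: (-18)·14 - 29·(-27) = -252 - (-783) = 531
k: 29·23 - (-25)·14 = 667 - (-350) = 1017
b × c = (1089, 531, 1017)
a · (b × c) = (-11)·1089 + 7·531 + (-11)·1017 = -11979 + 3717 - 11187 = -19449

-19449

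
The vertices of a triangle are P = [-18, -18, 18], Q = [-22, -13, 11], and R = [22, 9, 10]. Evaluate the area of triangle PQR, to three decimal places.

231.522

PQ = (-4, 5, -7),  PR = (40, 27, -8)
i: 5·(-8) - (-7)·27 = -40 - (-189) = 149
j: (-7)·40 - (-4)·(-8) = -280 - 32 = -312
k: (-4)·27 - 5·40 = -108 - 200 = -308
PQ × PR = (149, -312, -308)
|PQ × PR| = √214409 ≈ 463.0432
area = ½ · 463.0432 ≈ 231.522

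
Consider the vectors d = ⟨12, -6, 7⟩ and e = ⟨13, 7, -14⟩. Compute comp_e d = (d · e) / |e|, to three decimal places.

0.786

d · e = 12·13 + (-6)·7 + 7·(-14) = 156 - 42 - 98 = 16
|e| = √(169 + 49 + 196) = √414 ≈ 20.3470
comp_e d = 16 / √414 ≈ 0.786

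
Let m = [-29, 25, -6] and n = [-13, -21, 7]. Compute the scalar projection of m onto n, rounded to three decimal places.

m · n = (-29)·(-13) + 25·(-21) + (-6)·7 = 377 - 525 - 42 = -190
|n| = √(169 + 441 + 49) = √659 ≈ 25.6710
comp_n m = -190 / √659 ≈ -7.401

-7.401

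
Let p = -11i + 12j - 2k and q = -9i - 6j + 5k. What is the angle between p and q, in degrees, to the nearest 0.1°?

85.0

p · q = (-11)·(-9) + 12·(-6) + (-2)·5 = 99 - 72 - 10 = 17
|p|² = 121 + 144 + 4 = 269,  |p| = √269 ≈ 16.401219
|q|² = 81 + 36 + 25 = 142,  |q| = √142 ≈ 11.916375
cos θ = 17 / (16.401219 · 11.916375) ≈ 0.08698
θ = arccos(0.08698) ≈ 85.0°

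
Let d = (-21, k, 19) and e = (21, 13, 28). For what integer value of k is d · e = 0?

-7

d · e = (-21)·21 + k·13 + 19·28 = 91 + 13k
Set equal to 0: 13k = -91, so k = -7.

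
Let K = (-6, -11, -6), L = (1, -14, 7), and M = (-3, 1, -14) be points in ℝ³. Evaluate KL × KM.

(-132, 95, 93)

KL = (7, -3, 13)
KM = (3, 12, -8)
i: (-3)·(-8) - 13·12 = 24 - 156 = -132
j: 13·3 - 7·(-8) = 39 - (-56) = 95
k: 7·12 - (-3)·3 = 84 - (-9) = 93
KL × KM = (-132, 95, 93)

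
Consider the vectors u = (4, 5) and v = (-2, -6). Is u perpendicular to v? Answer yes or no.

u · v = 4·(-2) + 5·(-6) = -8 - 30 = -38
Nonzero, so the vectors are not orthogonal.

no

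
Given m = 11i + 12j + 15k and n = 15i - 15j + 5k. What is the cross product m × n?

(285, 170, -345)

i: 12·5 - 15·(-15) = 60 - (-225) = 285
j: 15·15 - 11·5 = 225 - 55 = 170
k: 11·(-15) - 12·15 = -165 - 180 = -345
m × n = (285, 170, -345)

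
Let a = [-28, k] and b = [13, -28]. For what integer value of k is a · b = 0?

-13

a · b = (-28)·13 + k·(-28) = -364 - 28k
Set equal to 0: -28k = 364, so k = -13.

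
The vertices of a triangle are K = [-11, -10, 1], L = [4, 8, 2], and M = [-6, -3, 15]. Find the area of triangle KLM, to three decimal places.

159.902

KL = (15, 18, 1),  KM = (5, 7, 14)
i: 18·14 - 1·7 = 252 - 7 = 245
j: 1·5 - 15·14 = 5 - 210 = -205
k: 15·7 - 18·5 = 105 - 90 = 15
KL × KM = (245, -205, 15)
|KL × KM| = √102275 ≈ 319.8046
area = ½ · 319.8046 ≈ 159.902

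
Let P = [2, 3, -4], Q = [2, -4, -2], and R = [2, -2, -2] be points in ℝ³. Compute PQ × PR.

(-4, 0, 0)

PQ = (0, -7, 2)
PR = (0, -5, 2)
i: (-7)·2 - 2·(-5) = -14 - (-10) = -4
j: 2·0 - 0·2 = 0 - 0 = 0
k: 0·(-5) - (-7)·0 = 0 - 0 = 0
PQ × PR = (-4, 0, 0)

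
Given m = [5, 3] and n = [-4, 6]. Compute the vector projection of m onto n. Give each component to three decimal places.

m · n = 5·(-4) + 3·6 = -20 + 18 = -2
|n|² = 16 + 36 = 52
proj_n m = (-2/52) · (-4, 6) ≈ (0.154, -0.231)

(0.154, -0.231)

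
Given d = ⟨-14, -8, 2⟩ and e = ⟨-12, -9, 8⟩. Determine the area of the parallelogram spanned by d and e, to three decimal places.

i: (-8)·8 - 2·(-9) = -64 - (-18) = -46
j: 2·(-12) - (-14)·8 = -24 - (-112) = 88
k: (-14)·(-9) - (-8)·(-12) = 126 - 96 = 30
d × e = (-46, 88, 30)
|d × e| = √((-46)² + 88² + 30²) = √10760 ≈ 103.7304

103.730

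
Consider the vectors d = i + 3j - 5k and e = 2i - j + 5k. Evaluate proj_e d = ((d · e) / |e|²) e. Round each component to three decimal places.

d · e = 1·2 + 3·(-1) + (-5)·5 = 2 - 3 - 25 = -26
|e|² = 4 + 1 + 25 = 30
proj_e d = (-26/30) · (2, -1, 5) ≈ (-1.733, 0.867, -4.333)

(-1.733, 0.867, -4.333)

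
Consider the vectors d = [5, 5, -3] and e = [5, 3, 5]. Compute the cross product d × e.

i: 5·5 - (-3)·3 = 25 - (-9) = 34
j: (-3)·5 - 5·5 = -15 - 25 = -40
k: 5·3 - 5·5 = 15 - 25 = -10
d × e = (34, -40, -10)

(34, -40, -10)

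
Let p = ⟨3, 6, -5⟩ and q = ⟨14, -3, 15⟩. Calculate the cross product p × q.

i: 6·15 - (-5)·(-3) = 90 - 15 = 75
j: (-5)·14 - 3·15 = -70 - 45 = -115
k: 3·(-3) - 6·14 = -9 - 84 = -93
p × q = (75, -115, -93)

(75, -115, -93)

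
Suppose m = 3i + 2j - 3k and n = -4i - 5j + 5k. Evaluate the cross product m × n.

(-5, -3, -7)

i: 2·5 - (-3)·(-5) = 10 - 15 = -5
j: (-3)·(-4) - 3·5 = 12 - 15 = -3
k: 3·(-5) - 2·(-4) = -15 - (-8) = -7
m × n = (-5, -3, -7)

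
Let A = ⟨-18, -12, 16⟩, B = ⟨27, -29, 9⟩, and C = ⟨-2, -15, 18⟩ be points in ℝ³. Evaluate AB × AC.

(-55, -202, 137)

AB = (45, -17, -7)
AC = (16, -3, 2)
i: (-17)·2 - (-7)·(-3) = -34 - 21 = -55
j: (-7)·16 - 45·2 = -112 - 90 = -202
k: 45·(-3) - (-17)·16 = -135 - (-272) = 137
AB × AC = (-55, -202, 137)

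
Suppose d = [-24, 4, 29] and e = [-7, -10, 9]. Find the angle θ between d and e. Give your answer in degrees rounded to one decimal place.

47.3

d · e = (-24)·(-7) + 4·(-10) + 29·9 = 168 - 40 + 261 = 389
|d|² = 576 + 16 + 841 = 1433,  |d| = √1433 ≈ 37.854986
|e|² = 49 + 100 + 81 = 230,  |e| = √230 ≈ 15.165751
cos θ = 389 / (37.854986 · 15.165751) ≈ 0.67758
θ = arccos(0.67758) ≈ 47.3°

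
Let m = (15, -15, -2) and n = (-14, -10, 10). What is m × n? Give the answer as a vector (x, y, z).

i: (-15)·10 - (-2)·(-10) = -150 - 20 = -170
j: (-2)·(-14) - 15·10 = 28 - 150 = -122
k: 15·(-10) - (-15)·(-14) = -150 - 210 = -360
m × n = (-170, -122, -360)

(-170, -122, -360)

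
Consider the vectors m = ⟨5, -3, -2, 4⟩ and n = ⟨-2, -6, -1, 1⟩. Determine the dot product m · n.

14

m · n = 5·(-2) + (-3)·(-6) + (-2)·(-1) + 4·1 = -10 + 18 + 2 + 4 = 14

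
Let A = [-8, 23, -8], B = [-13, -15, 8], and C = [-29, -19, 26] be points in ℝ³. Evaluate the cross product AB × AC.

AB = (-5, -38, 16)
AC = (-21, -42, 34)
i: (-38)·34 - 16·(-42) = -1292 - (-672) = -620
j: 16·(-21) - (-5)·34 = -336 - (-170) = -166
k: (-5)·(-42) - (-38)·(-21) = 210 - 798 = -588
AB × AC = (-620, -166, -588)

(-620, -166, -588)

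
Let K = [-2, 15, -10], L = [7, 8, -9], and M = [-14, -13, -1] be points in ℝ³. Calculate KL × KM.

KL = (9, -7, 1)
KM = (-12, -28, 9)
i: (-7)·9 - 1·(-28) = -63 - (-28) = -35
j: 1·(-12) - 9·9 = -12 - 81 = -93
k: 9·(-28) - (-7)·(-12) = -252 - 84 = -336
KL × KM = (-35, -93, -336)

(-35, -93, -336)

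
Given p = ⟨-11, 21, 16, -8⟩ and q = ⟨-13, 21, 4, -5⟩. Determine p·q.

p · q = (-11)·(-13) + 21·21 + 16·4 + (-8)·(-5) = 143 + 441 + 64 + 40 = 688

688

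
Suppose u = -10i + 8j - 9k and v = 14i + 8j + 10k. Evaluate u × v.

i: 8·10 - (-9)·8 = 80 - (-72) = 152
j: (-9)·14 - (-10)·10 = -126 - (-100) = -26
k: (-10)·8 - 8·14 = -80 - 112 = -192
u × v = (152, -26, -192)

(152, -26, -192)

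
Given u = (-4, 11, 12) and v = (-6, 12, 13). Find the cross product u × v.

(-1, -20, 18)

i: 11·13 - 12·12 = 143 - 144 = -1
j: 12·(-6) - (-4)·13 = -72 - (-52) = -20
k: (-4)·12 - 11·(-6) = -48 - (-66) = 18
u × v = (-1, -20, 18)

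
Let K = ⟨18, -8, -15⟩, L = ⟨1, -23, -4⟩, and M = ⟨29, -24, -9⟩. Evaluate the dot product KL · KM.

KL = L − K = (-17, -15, 11)
KM = M − K = (11, -16, 6)
KL · KM = (-17)·11 + (-15)·(-16) + 11·6 = -187 + 240 + 66 = 119

119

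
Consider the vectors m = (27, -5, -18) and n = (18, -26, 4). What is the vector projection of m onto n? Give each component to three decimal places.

m · n = 27·18 + (-5)·(-26) + (-18)·4 = 486 + 130 - 72 = 544
|n|² = 324 + 676 + 16 = 1016
proj_n m = (544/1016) · (18, -26, 4) ≈ (9.638, -13.921, 2.142)

(9.638, -13.921, 2.142)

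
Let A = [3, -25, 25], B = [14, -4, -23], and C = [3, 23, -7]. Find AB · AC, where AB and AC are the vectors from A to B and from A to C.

2544

AB = B − A = (11, 21, -48)
AC = C − A = (0, 48, -32)
AB · AC = 11·0 + 21·48 + (-48)·(-32) = 0 + 1008 + 1536 = 2544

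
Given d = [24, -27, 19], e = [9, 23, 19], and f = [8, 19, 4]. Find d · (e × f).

-9835

e × f:
i: 23·4 - 19·19 = 92 - 361 = -269
j: 19·8 - 9·4 = 152 - 36 = 116
k: 9·19 - 23·8 = 171 - 184 = -13
e × f = (-269, 116, -13)
d · (e × f) = 24·(-269) + (-27)·116 + 19·(-13) = -6456 - 3132 - 247 = -9835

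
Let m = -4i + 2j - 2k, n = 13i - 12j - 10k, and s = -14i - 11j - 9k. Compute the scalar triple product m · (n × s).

n × s:
i: (-12)·(-9) - (-10)·(-11) = 108 - 110 = -2
j: (-10)·(-14) - 13·(-9) = 140 - (-117) = 257
k: 13·(-11) - (-12)·(-14) = -143 - 168 = -311
n × s = (-2, 257, -311)
m · (n × s) = (-4)·(-2) + 2·257 + (-2)·(-311) = 8 + 514 + 622 = 1144

1144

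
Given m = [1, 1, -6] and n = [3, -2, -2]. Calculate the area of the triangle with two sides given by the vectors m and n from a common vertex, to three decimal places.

10.920

i: 1·(-2) - (-6)·(-2) = -2 - 12 = -14
j: (-6)·3 - 1·(-2) = -18 - (-2) = -16
k: 1·(-2) - 1·3 = -2 - 3 = -5
m × n = (-14, -16, -5)
|m × n| = √((-14)² + (-16)² + (-5)²) = √477 ≈ 21.8403
area = ½ · 21.8403 ≈ 10.920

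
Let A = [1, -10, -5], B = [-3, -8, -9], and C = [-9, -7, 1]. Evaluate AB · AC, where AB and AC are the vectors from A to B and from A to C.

AB = B − A = (-4, 2, -4)
AC = C − A = (-10, 3, 6)
AB · AC = (-4)·(-10) + 2·3 + (-4)·6 = 40 + 6 - 24 = 22

22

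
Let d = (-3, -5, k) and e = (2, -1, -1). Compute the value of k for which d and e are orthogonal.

-1

d · e = (-3)·2 + (-5)·(-1) + k·(-1) = -1 - 1k
Set equal to 0: -1k = 1, so k = -1.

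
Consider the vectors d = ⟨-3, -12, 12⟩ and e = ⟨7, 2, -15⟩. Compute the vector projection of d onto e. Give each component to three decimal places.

d · e = (-3)·7 + (-12)·2 + 12·(-15) = -21 - 24 - 180 = -225
|e|² = 49 + 4 + 225 = 278
proj_e d = (-225/278) · (7, 2, -15) ≈ (-5.665, -1.619, 12.140)

(-5.665, -1.619, 12.140)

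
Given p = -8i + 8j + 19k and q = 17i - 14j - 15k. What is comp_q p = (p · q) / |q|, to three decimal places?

p · q = (-8)·17 + 8·(-14) + 19·(-15) = -136 - 112 - 285 = -533
|q| = √(289 + 196 + 225) = √710 ≈ 26.6458
comp_q p = -533 / √710 ≈ -20.003

-20.003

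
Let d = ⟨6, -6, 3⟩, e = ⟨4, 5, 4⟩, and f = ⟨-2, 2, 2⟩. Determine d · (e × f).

162

e × f:
i: 5·2 - 4·2 = 10 - 8 = 2
j: 4·(-2) - 4·2 = -8 - 8 = -16
k: 4·2 - 5·(-2) = 8 - (-10) = 18
e × f = (2, -16, 18)
d · (e × f) = 6·2 + (-6)·(-16) + 3·18 = 12 + 96 + 54 = 162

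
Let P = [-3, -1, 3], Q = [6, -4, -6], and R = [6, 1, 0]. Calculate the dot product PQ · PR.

PQ = Q − P = (9, -3, -9)
PR = R − P = (9, 2, -3)
PQ · PR = 9·9 + (-3)·2 + (-9)·(-3) = 81 - 6 + 27 = 102

102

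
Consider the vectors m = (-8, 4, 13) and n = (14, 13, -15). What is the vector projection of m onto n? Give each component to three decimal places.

m · n = (-8)·14 + 4·13 + 13·(-15) = -112 + 52 - 195 = -255
|n|² = 196 + 169 + 225 = 590
proj_n m = (-255/590) · (14, 13, -15) ≈ (-6.051, -5.619, 6.483)

(-6.051, -5.619, 6.483)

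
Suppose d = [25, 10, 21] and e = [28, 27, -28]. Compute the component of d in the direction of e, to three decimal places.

7.970

d · e = 25·28 + 10·27 + 21·(-28) = 700 + 270 - 588 = 382
|e| = √(784 + 729 + 784) = √2297 ≈ 47.9270
comp_e d = 382 / √2297 ≈ 7.970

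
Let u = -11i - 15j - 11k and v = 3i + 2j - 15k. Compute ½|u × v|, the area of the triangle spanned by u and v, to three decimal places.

i: (-15)·(-15) - (-11)·2 = 225 - (-22) = 247
j: (-11)·3 - (-11)·(-15) = -33 - 165 = -198
k: (-11)·2 - (-15)·3 = -22 - (-45) = 23
u × v = (247, -198, 23)
|u × v| = √(247² + (-198)² + 23²) = √100742 ≈ 317.3988
area = ½ · 317.3988 ≈ 158.699

158.699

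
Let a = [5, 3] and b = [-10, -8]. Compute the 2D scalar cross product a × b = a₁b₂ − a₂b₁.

-10

5·(-8) - 3·(-10) = -40 - (-30) = -10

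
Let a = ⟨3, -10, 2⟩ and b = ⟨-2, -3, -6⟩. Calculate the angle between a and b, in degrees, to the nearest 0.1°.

80.7

a · b = 3·(-2) + (-10)·(-3) + 2·(-6) = -6 + 30 - 12 = 12
|a|² = 9 + 100 + 4 = 113,  |a| = √113 ≈ 10.630146
|b|² = 4 + 9 + 36 = 49,  |b| = √49 ≈ 7.000000
cos θ = 12 / (10.630146 · 7.000000) ≈ 0.16127
θ = arccos(0.16127) ≈ 80.7°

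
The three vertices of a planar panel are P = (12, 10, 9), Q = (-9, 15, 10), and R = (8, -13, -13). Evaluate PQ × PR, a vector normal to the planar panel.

(-87, -466, 503)

PQ = (-21, 5, 1)
PR = (-4, -23, -22)
i: 5·(-22) - 1·(-23) = -110 - (-23) = -87
j: 1·(-4) - (-21)·(-22) = -4 - 462 = -466
k: (-21)·(-23) - 5·(-4) = 483 - (-20) = 503
PQ × PR = (-87, -466, 503)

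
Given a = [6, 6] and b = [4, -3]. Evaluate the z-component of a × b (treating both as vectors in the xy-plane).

6·(-3) - 6·4 = -18 - 24 = -42

-42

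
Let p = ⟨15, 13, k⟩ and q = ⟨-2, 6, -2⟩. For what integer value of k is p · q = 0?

p · q = 15·(-2) + 13·6 + k·(-2) = 48 - 2k
Set equal to 0: -2k = -48, so k = 24.

24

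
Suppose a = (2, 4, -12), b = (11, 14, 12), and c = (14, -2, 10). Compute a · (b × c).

b × c:
i: 14·10 - 12·(-2) = 140 - (-24) = 164
j: 12·14 - 11·10 = 168 - 110 = 58
k: 11·(-2) - 14·14 = -22 - 196 = -218
b × c = (164, 58, -218)
a · (b × c) = 2·164 + 4·58 + (-12)·(-218) = 328 + 232 + 2616 = 3176

3176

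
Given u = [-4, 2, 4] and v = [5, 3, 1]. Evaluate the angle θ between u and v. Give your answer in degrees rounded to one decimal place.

u · v = (-4)·5 + 2·3 + 4·1 = -20 + 6 + 4 = -10
|u|² = 16 + 4 + 16 = 36,  |u| = √36 ≈ 6.000000
|v|² = 25 + 9 + 1 = 35,  |v| = √35 ≈ 5.916080
cos θ = -10 / (6.000000 · 5.916080) ≈ -0.28172
θ = arccos(-0.28172) ≈ 106.4°

106.4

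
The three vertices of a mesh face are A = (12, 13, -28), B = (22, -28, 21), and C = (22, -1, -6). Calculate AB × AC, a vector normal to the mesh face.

AB = (10, -41, 49)
AC = (10, -14, 22)
i: (-41)·22 - 49·(-14) = -902 - (-686) = -216
j: 49·10 - 10·22 = 490 - 220 = 270
k: 10·(-14) - (-41)·10 = -140 - (-410) = 270
AB × AC = (-216, 270, 270)

(-216, 270, 270)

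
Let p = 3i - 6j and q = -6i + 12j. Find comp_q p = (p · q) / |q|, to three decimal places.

-6.708

p · q = 3·(-6) + (-6)·12 = -18 - 72 = -90
|q| = √(36 + 144) = √180 ≈ 13.4164
comp_q p = -90 / √180 ≈ -6.708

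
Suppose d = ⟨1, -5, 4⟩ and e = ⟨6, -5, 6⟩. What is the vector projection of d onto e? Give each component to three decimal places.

d · e = 1·6 + (-5)·(-5) + 4·6 = 6 + 25 + 24 = 55
|e|² = 36 + 25 + 36 = 97
proj_e d = (55/97) · (6, -5, 6) ≈ (3.402, -2.835, 3.402)

(3.402, -2.835, 3.402)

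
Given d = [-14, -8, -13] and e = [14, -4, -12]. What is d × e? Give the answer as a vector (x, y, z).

i: (-8)·(-12) - (-13)·(-4) = 96 - 52 = 44
j: (-13)·14 - (-14)·(-12) = -182 - 168 = -350
k: (-14)·(-4) - (-8)·14 = 56 - (-112) = 168
d × e = (44, -350, 168)

(44, -350, 168)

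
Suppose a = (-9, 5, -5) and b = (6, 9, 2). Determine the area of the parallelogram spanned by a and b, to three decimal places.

i: 5·2 - (-5)·9 = 10 - (-45) = 55
j: (-5)·6 - (-9)·2 = -30 - (-18) = -12
k: (-9)·9 - 5·6 = -81 - 30 = -111
a × b = (55, -12, -111)
|a × b| = √(55² + (-12)² + (-111)²) = √15490 ≈ 124.4588

124.459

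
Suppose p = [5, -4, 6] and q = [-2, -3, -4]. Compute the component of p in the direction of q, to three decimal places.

p · q = 5·(-2) + (-4)·(-3) + 6·(-4) = -10 + 12 - 24 = -22
|q| = √(4 + 9 + 16) = √29 ≈ 5.3852
comp_q p = -22 / √29 ≈ -4.085

-4.085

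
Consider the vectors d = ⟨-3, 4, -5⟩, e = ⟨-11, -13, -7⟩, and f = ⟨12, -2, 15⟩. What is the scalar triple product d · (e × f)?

61

e × f:
i: (-13)·15 - (-7)·(-2) = -195 - 14 = -209
j: (-7)·12 - (-11)·15 = -84 - (-165) = 81
k: (-11)·(-2) - (-13)·12 = 22 - (-156) = 178
e × f = (-209, 81, 178)
d · (e × f) = (-3)·(-209) + 4·81 + (-5)·178 = 627 + 324 - 890 = 61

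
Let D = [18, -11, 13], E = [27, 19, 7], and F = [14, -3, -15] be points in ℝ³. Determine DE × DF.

DE = (9, 30, -6)
DF = (-4, 8, -28)
i: 30·(-28) - (-6)·8 = -840 - (-48) = -792
j: (-6)·(-4) - 9·(-28) = 24 - (-252) = 276
k: 9·8 - 30·(-4) = 72 - (-120) = 192
DE × DF = (-792, 276, 192)

(-792, 276, 192)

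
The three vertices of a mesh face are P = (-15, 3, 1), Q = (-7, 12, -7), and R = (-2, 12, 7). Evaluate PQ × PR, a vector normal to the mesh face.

PQ = (8, 9, -8)
PR = (13, 9, 6)
i: 9·6 - (-8)·9 = 54 - (-72) = 126
j: (-8)·13 - 8·6 = -104 - 48 = -152
k: 8·9 - 9·13 = 72 - 117 = -45
PQ × PR = (126, -152, -45)

(126, -152, -45)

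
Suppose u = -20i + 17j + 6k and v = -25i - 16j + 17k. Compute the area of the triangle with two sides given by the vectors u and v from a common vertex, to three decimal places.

i: 17·17 - 6·(-16) = 289 - (-96) = 385
j: 6·(-25) - (-20)·17 = -150 - (-340) = 190
k: (-20)·(-16) - 17·(-25) = 320 - (-425) = 745
u × v = (385, 190, 745)
|u × v| = √(385² + 190² + 745²) = √739350 ≈ 859.8546
area = ½ · 859.8546 ≈ 429.927

429.927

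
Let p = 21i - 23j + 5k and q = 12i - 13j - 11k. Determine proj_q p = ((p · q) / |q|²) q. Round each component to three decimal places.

p · q = 21·12 + (-23)·(-13) + 5·(-11) = 252 + 299 - 55 = 496
|q|² = 144 + 169 + 121 = 434
proj_q p = (496/434) · (12, -13, -11) ≈ (13.714, -14.857, -12.571)

(13.714, -14.857, -12.571)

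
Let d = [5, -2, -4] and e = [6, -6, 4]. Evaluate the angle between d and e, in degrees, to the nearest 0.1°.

d · e = 5·6 + (-2)·(-6) + (-4)·4 = 30 + 12 - 16 = 26
|d|² = 25 + 4 + 16 = 45,  |d| = √45 ≈ 6.708204
|e|² = 36 + 36 + 16 = 88,  |e| = √88 ≈ 9.380832
cos θ = 26 / (6.708204 · 9.380832) ≈ 0.41317
θ = arccos(0.41317) ≈ 65.6°

65.6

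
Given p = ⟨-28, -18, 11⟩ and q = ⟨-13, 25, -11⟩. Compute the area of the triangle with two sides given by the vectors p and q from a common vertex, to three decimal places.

520.021

i: (-18)·(-11) - 11·25 = 198 - 275 = -77
j: 11·(-13) - (-28)·(-11) = -143 - 308 = -451
k: (-28)·25 - (-18)·(-13) = -700 - 234 = -934
p × q = (-77, -451, -934)
|p × q| = √((-77)² + (-451)² + (-934)²) = √1081686 ≈ 1040.0413
area = ½ · 1040.0413 ≈ 520.021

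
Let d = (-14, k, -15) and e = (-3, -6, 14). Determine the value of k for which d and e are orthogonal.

d · e = (-14)·(-3) + k·(-6) + (-15)·14 = -168 - 6k
Set equal to 0: -6k = 168, so k = -28.

-28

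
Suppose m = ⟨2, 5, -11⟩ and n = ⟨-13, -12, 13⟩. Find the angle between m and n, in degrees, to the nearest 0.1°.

148.4

m · n = 2·(-13) + 5·(-12) + (-11)·13 = -26 - 60 - 143 = -229
|m|² = 4 + 25 + 121 = 150,  |m| = √150 ≈ 12.247449
|n|² = 169 + 144 + 169 = 482,  |n| = √482 ≈ 21.954498
cos θ = -229 / (12.247449 · 21.954498) ≈ -0.85166
θ = arccos(-0.85166) ≈ 148.4°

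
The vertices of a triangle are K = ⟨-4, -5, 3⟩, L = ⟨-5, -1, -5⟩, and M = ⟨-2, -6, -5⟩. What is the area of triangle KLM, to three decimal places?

23.585

KL = (-1, 4, -8),  KM = (2, -1, -8)
i: 4·(-8) - (-8)·(-1) = -32 - 8 = -40
j: (-8)·2 - (-1)·(-8) = -16 - 8 = -24
k: (-1)·(-1) - 4·2 = 1 - 8 = -7
KL × KM = (-40, -24, -7)
|KL × KM| = √2225 ≈ 47.1699
area = ½ · 47.1699 ≈ 23.585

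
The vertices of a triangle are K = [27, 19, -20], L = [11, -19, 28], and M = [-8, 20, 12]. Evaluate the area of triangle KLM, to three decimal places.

1092.433

KL = (-16, -38, 48),  KM = (-35, 1, 32)
i: (-38)·32 - 48·1 = -1216 - 48 = -1264
j: 48·(-35) - (-16)·32 = -1680 - (-512) = -1168
k: (-16)·1 - (-38)·(-35) = -16 - 1330 = -1346
KL × KM = (-1264, -1168, -1346)
|KL × KM| = √4773636 ≈ 2184.8652
area = ½ · 2184.8652 ≈ 1092.433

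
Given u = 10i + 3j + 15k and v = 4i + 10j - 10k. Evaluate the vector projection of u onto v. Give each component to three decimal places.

(-1.481, -3.704, 3.704)

u · v = 10·4 + 3·10 + 15·(-10) = 40 + 30 - 150 = -80
|v|² = 16 + 100 + 100 = 216
proj_v u = (-80/216) · (4, 10, -10) ≈ (-1.481, -3.704, 3.704)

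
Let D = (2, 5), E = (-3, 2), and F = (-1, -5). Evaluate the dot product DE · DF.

DE = E − D = (-5, -3)
DF = F − D = (-3, -10)
DE · DF = (-5)·(-3) + (-3)·(-10) = 15 + 30 = 45

45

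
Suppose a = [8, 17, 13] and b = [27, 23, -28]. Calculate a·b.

243

a · b = 8·27 + 17·23 + 13·(-28) = 216 + 391 - 364 = 243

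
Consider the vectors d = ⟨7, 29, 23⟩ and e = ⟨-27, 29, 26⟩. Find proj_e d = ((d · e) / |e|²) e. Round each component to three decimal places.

d · e = 7·(-27) + 29·29 + 23·26 = -189 + 841 + 598 = 1250
|e|² = 729 + 841 + 676 = 2246
proj_e d = (1250/2246) · (-27, 29, 26) ≈ (-15.027, 16.140, 14.470)

(-15.027, 16.140, 14.470)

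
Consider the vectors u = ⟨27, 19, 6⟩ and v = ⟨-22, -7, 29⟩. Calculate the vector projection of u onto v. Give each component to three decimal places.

u · v = 27·(-22) + 19·(-7) + 6·29 = -594 - 133 + 174 = -553
|v|² = 484 + 49 + 841 = 1374
proj_v u = (-553/1374) · (-22, -7, 29) ≈ (8.854, 2.817, -11.672)

(8.854, 2.817, -11.672)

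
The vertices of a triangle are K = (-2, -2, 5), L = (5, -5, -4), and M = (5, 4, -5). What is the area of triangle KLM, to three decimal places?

52.617

KL = (7, -3, -9),  KM = (7, 6, -10)
i: (-3)·(-10) - (-9)·6 = 30 - (-54) = 84
j: (-9)·7 - 7·(-10) = -63 - (-70) = 7
k: 7·6 - (-3)·7 = 42 - (-21) = 63
KL × KM = (84, 7, 63)
|KL × KM| = √11074 ≈ 105.2331
area = ½ · 105.2331 ≈ 52.617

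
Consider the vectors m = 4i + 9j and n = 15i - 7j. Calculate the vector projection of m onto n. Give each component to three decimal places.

m · n = 4·15 + 9·(-7) = 60 - 63 = -3
|n|² = 225 + 49 = 274
proj_n m = (-3/274) · (15, -7) ≈ (-0.164, 0.077)

(-0.164, 0.077)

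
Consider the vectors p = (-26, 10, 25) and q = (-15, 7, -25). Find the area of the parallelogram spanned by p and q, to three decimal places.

i: 10·(-25) - 25·7 = -250 - 175 = -425
j: 25·(-15) - (-26)·(-25) = -375 - 650 = -1025
k: (-26)·7 - 10·(-15) = -182 - (-150) = -32
p × q = (-425, -1025, -32)
|p × q| = √((-425)² + (-1025)² + (-32)²) = √1232274 ≈ 1110.0784

1110.078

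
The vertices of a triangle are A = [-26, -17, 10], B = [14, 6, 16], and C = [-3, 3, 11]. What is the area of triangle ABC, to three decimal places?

AB = (40, 23, 6),  AC = (23, 20, 1)
i: 23·1 - 6·20 = 23 - 120 = -97
j: 6·23 - 40·1 = 138 - 40 = 98
k: 40·20 - 23·23 = 800 - 529 = 271
AB × AC = (-97, 98, 271)
|AB × AC| = √92454 ≈ 304.0625
area = ½ · 304.0625 ≈ 152.031

152.031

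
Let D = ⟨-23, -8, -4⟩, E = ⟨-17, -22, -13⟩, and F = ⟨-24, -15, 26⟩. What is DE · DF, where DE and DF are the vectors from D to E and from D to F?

DE = E − D = (6, -14, -9)
DF = F − D = (-1, -7, 30)
DE · DF = 6·(-1) + (-14)·(-7) + (-9)·30 = -6 + 98 - 270 = -178

-178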